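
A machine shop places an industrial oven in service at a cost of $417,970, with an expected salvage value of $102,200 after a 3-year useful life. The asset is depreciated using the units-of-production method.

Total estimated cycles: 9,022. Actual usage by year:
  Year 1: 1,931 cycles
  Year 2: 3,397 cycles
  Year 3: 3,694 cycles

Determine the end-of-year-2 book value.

$231,490

Depreciable base = $417,970 − $102,200 = $315,770.
Rate = $315,770 / 9,022 cycles = $35 per cycle.
Year 1: 1,931 × $35 = $67,585. Book value $350,385.
Year 2: 3,397 × $35 = $118,895. Book value $231,490.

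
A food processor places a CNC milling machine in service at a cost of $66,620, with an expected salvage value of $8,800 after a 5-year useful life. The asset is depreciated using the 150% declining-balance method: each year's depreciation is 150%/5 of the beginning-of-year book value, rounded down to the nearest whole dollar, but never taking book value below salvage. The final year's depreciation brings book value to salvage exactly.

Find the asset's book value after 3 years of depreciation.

Depreciable base = $66,620 − $8,800 = $57,820.
Year 1: ⌊$66,620 × 150%/5⌋ = $19,986. Book value $46,634.
Year 2: ⌊$46,634 × 150%/5⌋ = $13,990. Book value $32,644.
Year 3: ⌊$32,644 × 150%/5⌋ = $9,793. Book value $22,851.

$22,851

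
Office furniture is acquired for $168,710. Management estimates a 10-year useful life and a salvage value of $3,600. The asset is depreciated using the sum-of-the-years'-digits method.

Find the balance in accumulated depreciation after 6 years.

Depreciable base = $168,710 − $3,600 = $165,110.
Sum of the years' digits = 10+9+8+7+6+5+4+3+2+1 = 55.
Year 1: $165,110 × 10/55 = $30,020. Book value $138,690.
Year 2: $165,110 × 9/55 = $27,018. Book value $111,672.
Year 3: $165,110 × 8/55 = $24,016. Book value $87,656.
Year 4: $165,110 × 7/55 = $21,014. Book value $66,642.
Year 5: $165,110 × 6/55 = $18,012. Book value $48,630.
Year 6: $165,110 × 5/55 = $15,010. Book value $33,620.
Accumulated through year 6 = $168,710 − $33,620 = $135,090.

$135,090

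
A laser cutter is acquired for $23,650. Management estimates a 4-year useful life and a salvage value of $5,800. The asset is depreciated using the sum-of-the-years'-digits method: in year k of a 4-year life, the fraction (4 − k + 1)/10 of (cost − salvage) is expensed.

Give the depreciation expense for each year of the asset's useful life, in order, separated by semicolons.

Depreciable base = $23,650 − $5,800 = $17,850.
Sum of the years' digits = 4+3+2+1 = 10.
Year 1: $17,850 × 4/10 = $7,140. Book value $16,510.
Year 2: $17,850 × 3/10 = $5,355. Book value $11,155.
Year 3: $17,850 × 2/10 = $3,570. Book value $7,585.
Year 4: $17,850 × 1/10 = $1,785. Book value $5,800.

$7,140; $5,355; $3,570; $1,785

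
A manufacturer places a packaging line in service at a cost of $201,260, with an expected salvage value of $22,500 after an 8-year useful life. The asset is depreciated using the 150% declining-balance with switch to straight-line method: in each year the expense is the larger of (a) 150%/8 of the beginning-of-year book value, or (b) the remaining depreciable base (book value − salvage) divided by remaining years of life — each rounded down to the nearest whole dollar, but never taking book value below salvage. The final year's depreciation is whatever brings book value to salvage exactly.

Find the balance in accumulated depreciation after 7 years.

$162,504

Depreciable base = $201,260 − $22,500 = $178,760.
Year 1: DB = ⌊$201,260 × 150%/8⌋ = $37,736; SL = ⌊$178,760/8⌋ = $22,345 → take DB $37,736. Book value $163,524.
Year 2: DB = ⌊$163,524 × 150%/8⌋ = $30,660; SL = ⌊$141,024/7⌋ = $20,146 → take DB $30,660. Book value $132,864.
Year 3: DB = ⌊$132,864 × 150%/8⌋ = $24,912; SL = ⌊$110,364/6⌋ = $18,394 → take DB $24,912. Book value $107,952.
Year 4: DB = ⌊$107,952 × 150%/8⌋ = $20,241; SL = ⌊$85,452/5⌋ = $17,090 → take DB $20,241. Book value $87,711.
Year 5: DB = ⌊$87,711 × 150%/8⌋ = $16,445; SL = ⌊$65,211/4⌋ = $16,302 → take DB $16,445. Book value $71,266.
Year 6: DB = ⌊$71,266 × 150%/8⌋ = $13,362; SL = ⌊$48,766/3⌋ = $16,255 → take SL $16,255. Book value $55,011.
Year 7: DB = ⌊$55,011 × 150%/8⌋ = $10,314; SL = ⌊$32,511/2⌋ = $16,255 → take SL $16,255. Book value $38,756.
Accumulated through year 7 = $201,260 − $38,756 = $162,504.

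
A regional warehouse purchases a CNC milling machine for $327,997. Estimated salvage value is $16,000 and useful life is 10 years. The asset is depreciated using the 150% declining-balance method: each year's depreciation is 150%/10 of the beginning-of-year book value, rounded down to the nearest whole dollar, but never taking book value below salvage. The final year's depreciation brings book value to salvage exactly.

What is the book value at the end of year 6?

Depreciable base = $327,997 − $16,000 = $311,997.
Year 1: ⌊$327,997 × 150%/10⌋ = $49,199. Book value $278,798.
Year 2: ⌊$278,798 × 150%/10⌋ = $41,819. Book value $236,979.
Year 3: ⌊$236,979 × 150%/10⌋ = $35,546. Book value $201,433.
Year 4: ⌊$201,433 × 150%/10⌋ = $30,214. Book value $171,219.
Year 5: ⌊$171,219 × 150%/10⌋ = $25,682. Book value $145,537.
Year 6: ⌊$145,537 × 150%/10⌋ = $21,830. Book value $123,707.

$123,707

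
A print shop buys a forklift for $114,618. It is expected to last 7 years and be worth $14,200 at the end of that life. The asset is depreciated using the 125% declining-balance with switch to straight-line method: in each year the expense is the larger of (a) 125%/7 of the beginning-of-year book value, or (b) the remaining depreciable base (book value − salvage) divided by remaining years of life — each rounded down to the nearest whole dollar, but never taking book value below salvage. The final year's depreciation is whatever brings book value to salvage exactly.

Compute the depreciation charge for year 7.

Depreciable base = $114,618 − $14,200 = $100,418.
Year 1: DB = ⌊$114,618 × 125%/7⌋ = $20,467; SL = ⌊$100,418/7⌋ = $14,345 → take DB $20,467. Book value $94,151.
Year 2: DB = ⌊$94,151 × 125%/7⌋ = $16,812; SL = ⌊$79,951/6⌋ = $13,325 → take DB $16,812. Book value $77,339.
Year 3: DB = ⌊$77,339 × 125%/7⌋ = $13,810; SL = ⌊$63,139/5⌋ = $12,627 → take DB $13,810. Book value $63,529.
Year 4: DB = ⌊$63,529 × 125%/7⌋ = $11,344; SL = ⌊$49,329/4⌋ = $12,332 → take SL $12,332. Book value $51,197.
Year 5: DB = ⌊$51,197 × 125%/7⌋ = $9,142; SL = ⌊$36,997/3⌋ = $12,332 → take SL $12,332. Book value $38,865.
Year 6: DB = ⌊$38,865 × 125%/7⌋ = $6,940; SL = ⌊$24,665/2⌋ = $12,332 → take SL $12,332. Book value $26,533.
Year 7 (final): $26,533 − $14,200 = $12,333. Book value $14,200.

$12,333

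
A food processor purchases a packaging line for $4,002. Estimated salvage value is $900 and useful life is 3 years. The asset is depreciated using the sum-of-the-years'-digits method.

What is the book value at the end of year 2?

Depreciable base = $4,002 − $900 = $3,102.
Sum of the years' digits = 3+2+1 = 6.
Year 1: $3,102 × 3/6 = $1,551. Book value $2,451.
Year 2: $3,102 × 2/6 = $1,034. Book value $1,417.

$1,417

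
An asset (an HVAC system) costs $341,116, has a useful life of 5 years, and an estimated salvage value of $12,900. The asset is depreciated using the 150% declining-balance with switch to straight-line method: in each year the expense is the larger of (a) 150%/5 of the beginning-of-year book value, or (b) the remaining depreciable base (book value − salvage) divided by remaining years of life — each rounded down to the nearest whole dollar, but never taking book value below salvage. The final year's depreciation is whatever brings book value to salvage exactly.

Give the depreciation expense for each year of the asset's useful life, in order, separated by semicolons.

Depreciable base = $341,116 − $12,900 = $328,216.
Year 1: DB = ⌊$341,116 × 150%/5⌋ = $102,334; SL = ⌊$328,216/5⌋ = $65,643 → take DB $102,334. Book value $238,782.
Year 2: DB = ⌊$238,782 × 150%/5⌋ = $71,634; SL = ⌊$225,882/4⌋ = $56,470 → take DB $71,634. Book value $167,148.
Year 3: DB = ⌊$167,148 × 150%/5⌋ = $50,144; SL = ⌊$154,248/3⌋ = $51,416 → take SL $51,416. Book value $115,732.
Year 4: DB = ⌊$115,732 × 150%/5⌋ = $34,719; SL = ⌊$102,832/2⌋ = $51,416 → take SL $51,416. Book value $64,316.
Year 5 (final): $64,316 − $12,900 = $51,416. Book value $12,900.

$102,334; $71,634; $51,416; $51,416; $51,416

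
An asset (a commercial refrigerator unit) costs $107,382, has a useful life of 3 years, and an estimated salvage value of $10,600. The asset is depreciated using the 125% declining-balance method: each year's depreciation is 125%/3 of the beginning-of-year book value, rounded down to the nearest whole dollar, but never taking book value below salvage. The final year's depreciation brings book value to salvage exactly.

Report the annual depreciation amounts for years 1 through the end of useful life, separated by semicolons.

$44,742; $26,100; $25,940

Depreciable base = $107,382 − $10,600 = $96,782.
Year 1: ⌊$107,382 × 125%/3⌋ = $44,742. Book value $62,640.
Year 2: ⌊$62,640 × 125%/3⌋ = $26,100. Book value $36,540.
Year 3 (final): $36,540 − $10,600 = $25,940. Book value $10,600.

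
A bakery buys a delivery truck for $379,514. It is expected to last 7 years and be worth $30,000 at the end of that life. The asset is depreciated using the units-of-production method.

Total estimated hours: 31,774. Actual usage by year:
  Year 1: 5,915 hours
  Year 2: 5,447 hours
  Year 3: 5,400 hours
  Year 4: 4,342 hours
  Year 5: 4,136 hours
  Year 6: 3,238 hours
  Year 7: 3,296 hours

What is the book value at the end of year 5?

$101,874

Depreciable base = $379,514 − $30,000 = $349,514.
Rate = $349,514 / 31,774 hours = $11 per hour.
Year 1: 5,915 × $11 = $65,065. Book value $314,449.
Year 2: 5,447 × $11 = $59,917. Book value $254,532.
Year 3: 5,400 × $11 = $59,400. Book value $195,132.
Year 4: 4,342 × $11 = $47,762. Book value $147,370.
Year 5: 4,136 × $11 = $45,496. Book value $101,874.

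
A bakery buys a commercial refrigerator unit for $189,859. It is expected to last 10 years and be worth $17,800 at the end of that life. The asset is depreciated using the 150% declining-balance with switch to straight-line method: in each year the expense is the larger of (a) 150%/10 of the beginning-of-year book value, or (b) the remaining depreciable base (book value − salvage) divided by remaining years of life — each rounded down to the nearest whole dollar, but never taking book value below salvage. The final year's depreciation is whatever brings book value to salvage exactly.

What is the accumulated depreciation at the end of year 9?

$158,770

Depreciable base = $189,859 − $17,800 = $172,059.
Year 1: DB = ⌊$189,859 × 150%/10⌋ = $28,478; SL = ⌊$172,059/10⌋ = $17,205 → take DB $28,478. Book value $161,381.
Year 2: DB = ⌊$161,381 × 150%/10⌋ = $24,207; SL = ⌊$143,581/9⌋ = $15,953 → take DB $24,207. Book value $137,174.
Year 3: DB = ⌊$137,174 × 150%/10⌋ = $20,576; SL = ⌊$119,374/8⌋ = $14,921 → take DB $20,576. Book value $116,598.
Year 4: DB = ⌊$116,598 × 150%/10⌋ = $17,489; SL = ⌊$98,798/7⌋ = $14,114 → take DB $17,489. Book value $99,109.
Year 5: DB = ⌊$99,109 × 150%/10⌋ = $14,866; SL = ⌊$81,309/6⌋ = $13,551 → take DB $14,866. Book value $84,243.
Year 6: DB = ⌊$84,243 × 150%/10⌋ = $12,636; SL = ⌊$66,443/5⌋ = $13,288 → take SL $13,288. Book value $70,955.
Year 7: DB = ⌊$70,955 × 150%/10⌋ = $10,643; SL = ⌊$53,155/4⌋ = $13,288 → take SL $13,288. Book value $57,667.
Year 8: DB = ⌊$57,667 × 150%/10⌋ = $8,650; SL = ⌊$39,867/3⌋ = $13,289 → take SL $13,289. Book value $44,378.
Year 9: DB = ⌊$44,378 × 150%/10⌋ = $6,656; SL = ⌊$26,578/2⌋ = $13,289 → take SL $13,289. Book value $31,089.
Accumulated through year 9 = $189,859 − $31,089 = $158,770.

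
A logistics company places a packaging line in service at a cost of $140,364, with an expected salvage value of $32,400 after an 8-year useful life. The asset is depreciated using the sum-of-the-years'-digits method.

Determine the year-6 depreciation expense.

$8,997

Depreciable base = $140,364 − $32,400 = $107,964.
Sum of the years' digits = 8+7+6+5+4+3+2+1 = 36.
Year 1: $107,964 × 8/36 = $23,992. Book value $116,372.
Year 2: $107,964 × 7/36 = $20,993. Book value $95,379.
Year 3: $107,964 × 6/36 = $17,994. Book value $77,385.
Year 4: $107,964 × 5/36 = $14,995. Book value $62,390.
Year 5: $107,964 × 4/36 = $11,996. Book value $50,394.
Year 6: $107,964 × 3/36 = $8,997. Book value $41,397.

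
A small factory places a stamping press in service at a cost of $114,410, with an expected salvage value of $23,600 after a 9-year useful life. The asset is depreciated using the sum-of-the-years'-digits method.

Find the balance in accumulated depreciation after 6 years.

$78,702

Depreciable base = $114,410 − $23,600 = $90,810.
Sum of the years' digits = 9+8+7+6+5+4+3+2+1 = 45.
Year 1: $90,810 × 9/45 = $18,162. Book value $96,248.
Year 2: $90,810 × 8/45 = $16,144. Book value $80,104.
Year 3: $90,810 × 7/45 = $14,126. Book value $65,978.
Year 4: $90,810 × 6/45 = $12,108. Book value $53,870.
Year 5: $90,810 × 5/45 = $10,090. Book value $43,780.
Year 6: $90,810 × 4/45 = $8,072. Book value $35,708.
Accumulated through year 6 = $114,410 − $35,708 = $78,702.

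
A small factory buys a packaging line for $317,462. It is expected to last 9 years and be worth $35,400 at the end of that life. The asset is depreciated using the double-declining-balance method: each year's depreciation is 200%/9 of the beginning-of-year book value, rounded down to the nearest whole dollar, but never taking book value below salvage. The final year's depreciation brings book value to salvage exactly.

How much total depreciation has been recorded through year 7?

$262,799

Depreciable base = $317,462 − $35,400 = $282,062.
Year 1: ⌊$317,462 × 200%/9⌋ = $70,547. Book value $246,915.
Year 2: ⌊$246,915 × 200%/9⌋ = $54,870. Book value $192,045.
Year 3: ⌊$192,045 × 200%/9⌋ = $42,676. Book value $149,369.
Year 4: ⌊$149,369 × 200%/9⌋ = $33,193. Book value $116,176.
Year 5: ⌊$116,176 × 200%/9⌋ = $25,816. Book value $90,360.
Year 6: ⌊$90,360 × 200%/9⌋ = $20,080. Book value $70,280.
Year 7: ⌊$70,280 × 200%/9⌋ = $15,617. Book value $54,663.
Accumulated through year 7 = $317,462 − $54,663 = $262,799.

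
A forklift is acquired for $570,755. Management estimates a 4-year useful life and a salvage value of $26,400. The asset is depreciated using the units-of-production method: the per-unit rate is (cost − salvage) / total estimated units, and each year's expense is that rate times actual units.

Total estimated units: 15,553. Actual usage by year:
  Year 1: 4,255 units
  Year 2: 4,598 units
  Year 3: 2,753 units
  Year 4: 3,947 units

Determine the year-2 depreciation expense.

$160,930

Depreciable base = $570,755 − $26,400 = $544,355.
Rate = $544,355 / 15,553 units = $35 per unit.
Year 1: 4,255 × $35 = $148,925. Book value $421,830.
Year 2: 4,598 × $35 = $160,930. Book value $260,900.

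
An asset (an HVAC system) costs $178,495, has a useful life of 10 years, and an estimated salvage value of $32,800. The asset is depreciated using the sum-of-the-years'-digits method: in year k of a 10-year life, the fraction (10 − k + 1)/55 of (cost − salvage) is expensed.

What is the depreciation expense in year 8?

$7,947

Depreciable base = $178,495 − $32,800 = $145,695.
Sum of the years' digits = 10+9+8+7+6+5+4+3+2+1 = 55.
Year 1: $145,695 × 10/55 = $26,490. Book value $152,005.
Year 2: $145,695 × 9/55 = $23,841. Book value $128,164.
Year 3: $145,695 × 8/55 = $21,192. Book value $106,972.
Year 4: $145,695 × 7/55 = $18,543. Book value $88,429.
Year 5: $145,695 × 6/55 = $15,894. Book value $72,535.
Year 6: $145,695 × 5/55 = $13,245. Book value $59,290.
Year 7: $145,695 × 4/55 = $10,596. Book value $48,694.
Year 8: $145,695 × 3/55 = $7,947. Book value $40,747.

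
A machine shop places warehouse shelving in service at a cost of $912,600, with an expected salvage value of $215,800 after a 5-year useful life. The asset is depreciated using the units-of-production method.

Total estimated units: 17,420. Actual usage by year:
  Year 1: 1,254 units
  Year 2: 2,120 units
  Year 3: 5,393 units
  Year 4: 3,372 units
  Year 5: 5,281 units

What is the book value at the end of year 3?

Depreciable base = $912,600 − $215,800 = $696,800.
Rate = $696,800 / 17,420 units = $40 per unit.
Year 1: 1,254 × $40 = $50,160. Book value $862,440.
Year 2: 2,120 × $40 = $84,800. Book value $777,640.
Year 3: 5,393 × $40 = $215,720. Book value $561,920.

$561,920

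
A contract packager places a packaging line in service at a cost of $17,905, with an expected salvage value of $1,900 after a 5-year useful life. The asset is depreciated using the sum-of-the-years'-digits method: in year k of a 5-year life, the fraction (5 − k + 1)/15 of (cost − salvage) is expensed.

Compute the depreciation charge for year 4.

Depreciable base = $17,905 − $1,900 = $16,005.
Sum of the years' digits = 5+4+3+2+1 = 15.
Year 1: $16,005 × 5/15 = $5,335. Book value $12,570.
Year 2: $16,005 × 4/15 = $4,268. Book value $8,302.
Year 3: $16,005 × 3/15 = $3,201. Book value $5,101.
Year 4: $16,005 × 2/15 = $2,134. Book value $2,967.

$2,134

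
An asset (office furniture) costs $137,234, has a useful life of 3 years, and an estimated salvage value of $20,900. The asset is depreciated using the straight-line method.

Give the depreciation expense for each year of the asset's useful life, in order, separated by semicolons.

Depreciable base = $137,234 − $20,900 = $116,334.
Annual expense = $116,334 / 3 = $38,778.
End of year 1: book value $98,456.
End of year 2: book value $59,678.
End of year 3: book value $20,900.

$38,778; $38,778; $38,778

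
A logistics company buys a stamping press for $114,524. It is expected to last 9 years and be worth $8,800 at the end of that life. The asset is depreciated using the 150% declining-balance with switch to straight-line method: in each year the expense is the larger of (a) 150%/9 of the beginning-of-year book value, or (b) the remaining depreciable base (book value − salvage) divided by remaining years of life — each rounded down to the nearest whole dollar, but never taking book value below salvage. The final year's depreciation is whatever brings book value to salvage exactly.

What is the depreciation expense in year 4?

$11,046

Depreciable base = $114,524 − $8,800 = $105,724.
Year 1: DB = ⌊$114,524 × 150%/9⌋ = $19,087; SL = ⌊$105,724/9⌋ = $11,747 → take DB $19,087. Book value $95,437.
Year 2: DB = ⌊$95,437 × 150%/9⌋ = $15,906; SL = ⌊$86,637/8⌋ = $10,829 → take DB $15,906. Book value $79,531.
Year 3: DB = ⌊$79,531 × 150%/9⌋ = $13,255; SL = ⌊$70,731/7⌋ = $10,104 → take DB $13,255. Book value $66,276.
Year 4: DB = ⌊$66,276 × 150%/9⌋ = $11,046; SL = ⌊$57,476/6⌋ = $9,579 → take DB $11,046. Book value $55,230.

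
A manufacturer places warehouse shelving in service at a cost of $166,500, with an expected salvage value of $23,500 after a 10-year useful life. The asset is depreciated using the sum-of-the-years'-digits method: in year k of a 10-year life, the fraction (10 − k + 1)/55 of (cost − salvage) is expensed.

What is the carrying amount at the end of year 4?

$78,100

Depreciable base = $166,500 − $23,500 = $143,000.
Sum of the years' digits = 10+9+8+7+6+5+4+3+2+1 = 55.
Year 1: $143,000 × 10/55 = $26,000. Book value $140,500.
Year 2: $143,000 × 9/55 = $23,400. Book value $117,100.
Year 3: $143,000 × 8/55 = $20,800. Book value $96,300.
Year 4: $143,000 × 7/55 = $18,200. Book value $78,100.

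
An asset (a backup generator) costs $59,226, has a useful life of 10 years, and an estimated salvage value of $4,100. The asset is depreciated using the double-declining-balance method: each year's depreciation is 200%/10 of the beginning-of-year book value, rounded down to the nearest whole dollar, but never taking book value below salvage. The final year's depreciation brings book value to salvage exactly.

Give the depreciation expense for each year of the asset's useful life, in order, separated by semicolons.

$11,845; $9,476; $7,581; $6,064; $4,852; $3,881; $3,105; $2,484; $1,987; $3,851

Depreciable base = $59,226 − $4,100 = $55,126.
Year 1: ⌊$59,226 × 200%/10⌋ = $11,845. Book value $47,381.
Year 2: ⌊$47,381 × 200%/10⌋ = $9,476. Book value $37,905.
Year 3: ⌊$37,905 × 200%/10⌋ = $7,581. Book value $30,324.
Year 4: ⌊$30,324 × 200%/10⌋ = $6,064. Book value $24,260.
Year 5: ⌊$24,260 × 200%/10⌋ = $4,852. Book value $19,408.
Year 6: ⌊$19,408 × 200%/10⌋ = $3,881. Book value $15,527.
Year 7: ⌊$15,527 × 200%/10⌋ = $3,105. Book value $12,422.
Year 8: ⌊$12,422 × 200%/10⌋ = $2,484. Book value $9,938.
Year 9: ⌊$9,938 × 200%/10⌋ = $1,987. Book value $7,951.
Year 10 (final): $7,951 − $4,100 = $3,851. Book value $4,100.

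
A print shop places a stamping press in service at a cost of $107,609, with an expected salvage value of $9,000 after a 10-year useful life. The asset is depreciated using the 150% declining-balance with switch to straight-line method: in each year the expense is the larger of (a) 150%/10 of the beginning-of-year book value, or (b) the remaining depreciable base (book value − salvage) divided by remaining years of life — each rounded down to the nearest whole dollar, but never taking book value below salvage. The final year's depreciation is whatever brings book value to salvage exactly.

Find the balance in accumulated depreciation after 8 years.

Depreciable base = $107,609 − $9,000 = $98,609.
Year 1: DB = ⌊$107,609 × 150%/10⌋ = $16,141; SL = ⌊$98,609/10⌋ = $9,860 → take DB $16,141. Book value $91,468.
Year 2: DB = ⌊$91,468 × 150%/10⌋ = $13,720; SL = ⌊$82,468/9⌋ = $9,163 → take DB $13,720. Book value $77,748.
Year 3: DB = ⌊$77,748 × 150%/10⌋ = $11,662; SL = ⌊$68,748/8⌋ = $8,593 → take DB $11,662. Book value $66,086.
Year 4: DB = ⌊$66,086 × 150%/10⌋ = $9,912; SL = ⌊$57,086/7⌋ = $8,155 → take DB $9,912. Book value $56,174.
Year 5: DB = ⌊$56,174 × 150%/10⌋ = $8,426; SL = ⌊$47,174/6⌋ = $7,862 → take DB $8,426. Book value $47,748.
Year 6: DB = ⌊$47,748 × 150%/10⌋ = $7,162; SL = ⌊$38,748/5⌋ = $7,749 → take SL $7,749. Book value $39,999.
Year 7: DB = ⌊$39,999 × 150%/10⌋ = $5,999; SL = ⌊$30,999/4⌋ = $7,749 → take SL $7,749. Book value $32,250.
Year 8: DB = ⌊$32,250 × 150%/10⌋ = $4,837; SL = ⌊$23,250/3⌋ = $7,750 → take SL $7,750. Book value $24,500.
Accumulated through year 8 = $107,609 − $24,500 = $83,109.

$83,109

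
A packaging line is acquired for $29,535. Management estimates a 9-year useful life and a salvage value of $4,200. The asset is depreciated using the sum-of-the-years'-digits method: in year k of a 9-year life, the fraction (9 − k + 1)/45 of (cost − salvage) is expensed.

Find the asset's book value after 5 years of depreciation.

$9,830

Depreciable base = $29,535 − $4,200 = $25,335.
Sum of the years' digits = 9+8+7+6+5+4+3+2+1 = 45.
Year 1: $25,335 × 9/45 = $5,067. Book value $24,468.
Year 2: $25,335 × 8/45 = $4,504. Book value $19,964.
Year 3: $25,335 × 7/45 = $3,941. Book value $16,023.
Year 4: $25,335 × 6/45 = $3,378. Book value $12,645.
Year 5: $25,335 × 5/45 = $2,815. Book value $9,830.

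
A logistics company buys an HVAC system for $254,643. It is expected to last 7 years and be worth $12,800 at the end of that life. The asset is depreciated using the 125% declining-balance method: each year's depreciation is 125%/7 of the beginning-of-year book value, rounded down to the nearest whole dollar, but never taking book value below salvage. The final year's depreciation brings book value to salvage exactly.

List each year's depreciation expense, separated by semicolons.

Depreciable base = $254,643 − $12,800 = $241,843.
Year 1: ⌊$254,643 × 125%/7⌋ = $45,471. Book value $209,172.
Year 2: ⌊$209,172 × 125%/7⌋ = $37,352. Book value $171,820.
Year 3: ⌊$171,820 × 125%/7⌋ = $30,682. Book value $141,138.
Year 4: ⌊$141,138 × 125%/7⌋ = $25,203. Book value $115,935.
Year 5: ⌊$115,935 × 125%/7⌋ = $20,702. Book value $95,233.
Year 6: ⌊$95,233 × 125%/7⌋ = $17,005. Book value $78,228.
Year 7 (final): $78,228 − $12,800 = $65,428. Book value $12,800.

$45,471; $37,352; $30,682; $25,203; $20,702; $17,005; $65,428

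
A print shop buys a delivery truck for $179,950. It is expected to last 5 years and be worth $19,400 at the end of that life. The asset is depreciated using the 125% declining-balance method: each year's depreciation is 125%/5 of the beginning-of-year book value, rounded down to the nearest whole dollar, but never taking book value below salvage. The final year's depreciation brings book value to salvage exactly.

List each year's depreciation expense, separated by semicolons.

$44,987; $33,740; $25,305; $18,979; $37,539

Depreciable base = $179,950 − $19,400 = $160,550.
Year 1: ⌊$179,950 × 125%/5⌋ = $44,987. Book value $134,963.
Year 2: ⌊$134,963 × 125%/5⌋ = $33,740. Book value $101,223.
Year 3: ⌊$101,223 × 125%/5⌋ = $25,305. Book value $75,918.
Year 4: ⌊$75,918 × 125%/5⌋ = $18,979. Book value $56,939.
Year 5 (final): $56,939 − $19,400 = $37,539. Book value $19,400.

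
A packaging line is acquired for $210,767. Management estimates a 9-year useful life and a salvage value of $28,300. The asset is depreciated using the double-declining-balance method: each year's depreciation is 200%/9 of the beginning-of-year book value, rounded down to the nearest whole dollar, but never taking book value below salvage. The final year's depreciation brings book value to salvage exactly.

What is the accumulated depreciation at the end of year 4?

$133,635

Depreciable base = $210,767 − $28,300 = $182,467.
Year 1: ⌊$210,767 × 200%/9⌋ = $46,837. Book value $163,930.
Year 2: ⌊$163,930 × 200%/9⌋ = $36,428. Book value $127,502.
Year 3: ⌊$127,502 × 200%/9⌋ = $28,333. Book value $99,169.
Year 4: ⌊$99,169 × 200%/9⌋ = $22,037. Book value $77,132.
Accumulated through year 4 = $210,767 − $77,132 = $133,635.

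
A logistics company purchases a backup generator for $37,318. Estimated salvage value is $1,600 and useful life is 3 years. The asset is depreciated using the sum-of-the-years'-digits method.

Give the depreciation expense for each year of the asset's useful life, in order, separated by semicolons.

$17,859; $11,906; $5,953

Depreciable base = $37,318 − $1,600 = $35,718.
Sum of the years' digits = 3+2+1 = 6.
Year 1: $35,718 × 3/6 = $17,859. Book value $19,459.
Year 2: $35,718 × 2/6 = $11,906. Book value $7,553.
Year 3: $35,718 × 1/6 = $5,953. Book value $1,600.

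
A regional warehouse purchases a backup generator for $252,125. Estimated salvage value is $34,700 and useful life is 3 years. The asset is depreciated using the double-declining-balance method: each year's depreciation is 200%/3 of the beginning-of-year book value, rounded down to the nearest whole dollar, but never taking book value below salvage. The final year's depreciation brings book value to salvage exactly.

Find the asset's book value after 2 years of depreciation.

Depreciable base = $252,125 − $34,700 = $217,425.
Year 1: ⌊$252,125 × 200%/3⌋ = $168,083. Book value $84,042.
Year 2: ⌊$84,042 × 200%/3⌋ = $56,028, capped at $49,342. Book value $34,700.

$34,700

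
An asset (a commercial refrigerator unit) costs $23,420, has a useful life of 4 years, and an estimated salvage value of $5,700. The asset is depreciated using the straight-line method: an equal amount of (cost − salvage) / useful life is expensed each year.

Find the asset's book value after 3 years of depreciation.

$10,130

Depreciable base = $23,420 − $5,700 = $17,720.
Annual expense = $17,720 / 4 = $4,430.
End of year 1: book value $18,990.
End of year 2: book value $14,560.
End of year 3: book value $10,130.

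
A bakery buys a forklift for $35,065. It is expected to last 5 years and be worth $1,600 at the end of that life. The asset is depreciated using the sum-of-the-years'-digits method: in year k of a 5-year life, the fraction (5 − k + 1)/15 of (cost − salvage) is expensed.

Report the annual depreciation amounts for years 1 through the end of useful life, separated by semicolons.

$11,155; $8,924; $6,693; $4,462; $2,231

Depreciable base = $35,065 − $1,600 = $33,465.
Sum of the years' digits = 5+4+3+2+1 = 15.
Year 1: $33,465 × 5/15 = $11,155. Book value $23,910.
Year 2: $33,465 × 4/15 = $8,924. Book value $14,986.
Year 3: $33,465 × 3/15 = $6,693. Book value $8,293.
Year 4: $33,465 × 2/15 = $4,462. Book value $3,831.
Year 5: $33,465 × 1/15 = $2,231. Book value $1,600.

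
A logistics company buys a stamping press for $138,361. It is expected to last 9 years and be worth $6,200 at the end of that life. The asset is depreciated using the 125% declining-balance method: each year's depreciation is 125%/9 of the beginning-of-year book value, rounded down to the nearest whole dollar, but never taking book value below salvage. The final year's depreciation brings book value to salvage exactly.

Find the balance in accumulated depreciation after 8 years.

Depreciable base = $138,361 − $6,200 = $132,161.
Year 1: ⌊$138,361 × 125%/9⌋ = $19,216. Book value $119,145.
Year 2: ⌊$119,145 × 125%/9⌋ = $16,547. Book value $102,598.
Year 3: ⌊$102,598 × 125%/9⌋ = $14,249. Book value $88,349.
Year 4: ⌊$88,349 × 125%/9⌋ = $12,270. Book value $76,079.
Year 5: ⌊$76,079 × 125%/9⌋ = $10,566. Book value $65,513.
Year 6: ⌊$65,513 × 125%/9⌋ = $9,099. Book value $56,414.
Year 7: ⌊$56,414 × 125%/9⌋ = $7,835. Book value $48,579.
Year 8: ⌊$48,579 × 125%/9⌋ = $6,747. Book value $41,832.
Accumulated through year 8 = $138,361 − $41,832 = $96,529.

$96,529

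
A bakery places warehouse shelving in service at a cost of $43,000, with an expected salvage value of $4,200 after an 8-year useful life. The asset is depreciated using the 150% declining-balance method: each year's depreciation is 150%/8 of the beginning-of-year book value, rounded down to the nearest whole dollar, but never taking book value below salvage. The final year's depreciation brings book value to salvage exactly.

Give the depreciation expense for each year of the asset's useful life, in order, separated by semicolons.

$8,062; $6,550; $5,322; $4,324; $3,514; $2,855; $2,319; $5,854

Depreciable base = $43,000 − $4,200 = $38,800.
Year 1: ⌊$43,000 × 150%/8⌋ = $8,062. Book value $34,938.
Year 2: ⌊$34,938 × 150%/8⌋ = $6,550. Book value $28,388.
Year 3: ⌊$28,388 × 150%/8⌋ = $5,322. Book value $23,066.
Year 4: ⌊$23,066 × 150%/8⌋ = $4,324. Book value $18,742.
Year 5: ⌊$18,742 × 150%/8⌋ = $3,514. Book value $15,228.
Year 6: ⌊$15,228 × 150%/8⌋ = $2,855. Book value $12,373.
Year 7: ⌊$12,373 × 150%/8⌋ = $2,319. Book value $10,054.
Year 8 (final): $10,054 − $4,200 = $5,854. Book value $4,200.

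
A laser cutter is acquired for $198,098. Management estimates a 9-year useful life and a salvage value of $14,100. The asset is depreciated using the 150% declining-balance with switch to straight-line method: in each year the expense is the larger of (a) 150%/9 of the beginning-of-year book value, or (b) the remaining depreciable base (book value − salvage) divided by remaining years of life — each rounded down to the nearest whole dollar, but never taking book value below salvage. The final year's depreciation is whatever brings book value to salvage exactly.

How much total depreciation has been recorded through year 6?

Depreciable base = $198,098 − $14,100 = $183,998.
Year 1: DB = ⌊$198,098 × 150%/9⌋ = $33,016; SL = ⌊$183,998/9⌋ = $20,444 → take DB $33,016. Book value $165,082.
Year 2: DB = ⌊$165,082 × 150%/9⌋ = $27,513; SL = ⌊$150,982/8⌋ = $18,872 → take DB $27,513. Book value $137,569.
Year 3: DB = ⌊$137,569 × 150%/9⌋ = $22,928; SL = ⌊$123,469/7⌋ = $17,638 → take DB $22,928. Book value $114,641.
Year 4: DB = ⌊$114,641 × 150%/9⌋ = $19,106; SL = ⌊$100,541/6⌋ = $16,756 → take DB $19,106. Book value $95,535.
Year 5: DB = ⌊$95,535 × 150%/9⌋ = $15,922; SL = ⌊$81,435/5⌋ = $16,287 → take SL $16,287. Book value $79,248.
Year 6: DB = ⌊$79,248 × 150%/9⌋ = $13,208; SL = ⌊$65,148/4⌋ = $16,287 → take SL $16,287. Book value $62,961.
Accumulated through year 6 = $198,098 − $62,961 = $135,137.

$135,137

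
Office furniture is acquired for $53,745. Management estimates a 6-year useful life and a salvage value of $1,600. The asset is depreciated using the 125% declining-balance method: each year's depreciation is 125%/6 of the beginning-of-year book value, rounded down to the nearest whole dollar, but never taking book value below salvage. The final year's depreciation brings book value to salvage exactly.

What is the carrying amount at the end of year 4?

$21,113

Depreciable base = $53,745 − $1,600 = $52,145.
Year 1: ⌊$53,745 × 125%/6⌋ = $11,196. Book value $42,549.
Year 2: ⌊$42,549 × 125%/6⌋ = $8,864. Book value $33,685.
Year 3: ⌊$33,685 × 125%/6⌋ = $7,017. Book value $26,668.
Year 4: ⌊$26,668 × 125%/6⌋ = $5,555. Book value $21,113.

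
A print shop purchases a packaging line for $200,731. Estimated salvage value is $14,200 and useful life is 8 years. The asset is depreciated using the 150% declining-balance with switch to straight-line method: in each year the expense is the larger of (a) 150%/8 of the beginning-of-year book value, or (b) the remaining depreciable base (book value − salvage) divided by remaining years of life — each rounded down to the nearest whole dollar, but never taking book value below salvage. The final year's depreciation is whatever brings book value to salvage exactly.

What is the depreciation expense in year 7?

Depreciable base = $200,731 − $14,200 = $186,531.
Year 1: DB = ⌊$200,731 × 150%/8⌋ = $37,637; SL = ⌊$186,531/8⌋ = $23,316 → take DB $37,637. Book value $163,094.
Year 2: DB = ⌊$163,094 × 150%/8⌋ = $30,580; SL = ⌊$148,894/7⌋ = $21,270 → take DB $30,580. Book value $132,514.
Year 3: DB = ⌊$132,514 × 150%/8⌋ = $24,846; SL = ⌊$118,314/6⌋ = $19,719 → take DB $24,846. Book value $107,668.
Year 4: DB = ⌊$107,668 × 150%/8⌋ = $20,187; SL = ⌊$93,468/5⌋ = $18,693 → take DB $20,187. Book value $87,481.
Year 5: DB = ⌊$87,481 × 150%/8⌋ = $16,402; SL = ⌊$73,281/4⌋ = $18,320 → take SL $18,320. Book value $69,161.
Year 6: DB = ⌊$69,161 × 150%/8⌋ = $12,967; SL = ⌊$54,961/3⌋ = $18,320 → take SL $18,320. Book value $50,841.
Year 7: DB = ⌊$50,841 × 150%/8⌋ = $9,532; SL = ⌊$36,641/2⌋ = $18,320 → take SL $18,320. Book value $32,521.

$18,320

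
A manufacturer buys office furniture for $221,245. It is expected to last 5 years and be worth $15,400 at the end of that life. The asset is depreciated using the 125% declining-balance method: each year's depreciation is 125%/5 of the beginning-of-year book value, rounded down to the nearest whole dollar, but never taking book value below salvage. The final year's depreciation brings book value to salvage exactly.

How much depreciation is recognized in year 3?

Depreciable base = $221,245 − $15,400 = $205,845.
Year 1: ⌊$221,245 × 125%/5⌋ = $55,311. Book value $165,934.
Year 2: ⌊$165,934 × 125%/5⌋ = $41,483. Book value $124,451.
Year 3: ⌊$124,451 × 125%/5⌋ = $31,112. Book value $93,339.

$31,112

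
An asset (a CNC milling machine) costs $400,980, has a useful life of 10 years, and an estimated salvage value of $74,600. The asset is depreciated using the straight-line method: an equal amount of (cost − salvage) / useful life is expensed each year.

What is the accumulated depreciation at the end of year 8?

$261,104

Depreciable base = $400,980 − $74,600 = $326,380.
Annual expense = $326,380 / 10 = $32,638.
End of year 1: book value $368,342.
End of year 2: book value $335,704.
End of year 3: book value $303,066.
End of year 4: book value $270,428.
End of year 5: book value $237,790.
End of year 6: book value $205,152.
End of year 7: book value $172,514.
End of year 8: book value $139,876.
Accumulated through year 8 = $400,980 − $139,876 = $261,104.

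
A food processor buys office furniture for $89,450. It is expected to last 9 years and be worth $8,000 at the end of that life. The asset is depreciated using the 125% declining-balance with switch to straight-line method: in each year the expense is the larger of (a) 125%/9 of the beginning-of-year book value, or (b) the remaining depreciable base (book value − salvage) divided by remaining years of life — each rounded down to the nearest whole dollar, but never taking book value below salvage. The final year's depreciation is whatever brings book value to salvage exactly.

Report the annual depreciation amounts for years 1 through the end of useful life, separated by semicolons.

Depreciable base = $89,450 − $8,000 = $81,450.
Year 1: DB = ⌊$89,450 × 125%/9⌋ = $12,423; SL = ⌊$81,450/9⌋ = $9,050 → take DB $12,423. Book value $77,027.
Year 2: DB = ⌊$77,027 × 125%/9⌋ = $10,698; SL = ⌊$69,027/8⌋ = $8,628 → take DB $10,698. Book value $66,329.
Year 3: DB = ⌊$66,329 × 125%/9⌋ = $9,212; SL = ⌊$58,329/7⌋ = $8,332 → take DB $9,212. Book value $57,117.
Year 4: DB = ⌊$57,117 × 125%/9⌋ = $7,932; SL = ⌊$49,117/6⌋ = $8,186 → take SL $8,186. Book value $48,931.
Year 5: DB = ⌊$48,931 × 125%/9⌋ = $6,795; SL = ⌊$40,931/5⌋ = $8,186 → take SL $8,186. Book value $40,745.
Year 6: DB = ⌊$40,745 × 125%/9⌋ = $5,659; SL = ⌊$32,745/4⌋ = $8,186 → take SL $8,186. Book value $32,559.
Year 7: DB = ⌊$32,559 × 125%/9⌋ = $4,522; SL = ⌊$24,559/3⌋ = $8,186 → take SL $8,186. Book value $24,373.
Year 8: DB = ⌊$24,373 × 125%/9⌋ = $3,385; SL = ⌊$16,373/2⌋ = $8,186 → take SL $8,186. Book value $16,187.
Year 9 (final): $16,187 − $8,000 = $8,187. Book value $8,000.

$12,423; $10,698; $9,212; $8,186; $8,186; $8,186; $8,186; $8,186; $8,187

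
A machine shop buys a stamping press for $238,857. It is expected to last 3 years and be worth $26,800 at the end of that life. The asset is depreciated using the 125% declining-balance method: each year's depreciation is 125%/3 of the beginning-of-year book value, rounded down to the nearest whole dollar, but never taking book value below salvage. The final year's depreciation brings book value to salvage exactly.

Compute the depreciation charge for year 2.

Depreciable base = $238,857 − $26,800 = $212,057.
Year 1: ⌊$238,857 × 125%/3⌋ = $99,523. Book value $139,334.
Year 2: ⌊$139,334 × 125%/3⌋ = $58,055. Book value $81,279.

$58,055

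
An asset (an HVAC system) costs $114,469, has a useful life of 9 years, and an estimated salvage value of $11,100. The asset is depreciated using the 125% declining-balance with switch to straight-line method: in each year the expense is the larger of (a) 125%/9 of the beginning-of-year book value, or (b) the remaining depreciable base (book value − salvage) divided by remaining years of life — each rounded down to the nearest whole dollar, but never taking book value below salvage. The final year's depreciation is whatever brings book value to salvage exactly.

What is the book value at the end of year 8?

Depreciable base = $114,469 − $11,100 = $103,369.
Year 1: DB = ⌊$114,469 × 125%/9⌋ = $15,898; SL = ⌊$103,369/9⌋ = $11,485 → take DB $15,898. Book value $98,571.
Year 2: DB = ⌊$98,571 × 125%/9⌋ = $13,690; SL = ⌊$87,471/8⌋ = $10,933 → take DB $13,690. Book value $84,881.
Year 3: DB = ⌊$84,881 × 125%/9⌋ = $11,789; SL = ⌊$73,781/7⌋ = $10,540 → take DB $11,789. Book value $73,092.
Year 4: DB = ⌊$73,092 × 125%/9⌋ = $10,151; SL = ⌊$61,992/6⌋ = $10,332 → take SL $10,332. Book value $62,760.
Year 5: DB = ⌊$62,760 × 125%/9⌋ = $8,716; SL = ⌊$51,660/5⌋ = $10,332 → take SL $10,332. Book value $52,428.
Year 6: DB = ⌊$52,428 × 125%/9⌋ = $7,281; SL = ⌊$41,328/4⌋ = $10,332 → take SL $10,332. Book value $42,096.
Year 7: DB = ⌊$42,096 × 125%/9⌋ = $5,846; SL = ⌊$30,996/3⌋ = $10,332 → take SL $10,332. Book value $31,764.
Year 8: DB = ⌊$31,764 × 125%/9⌋ = $4,411; SL = ⌊$20,664/2⌋ = $10,332 → take SL $10,332. Book value $21,432.

$21,432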